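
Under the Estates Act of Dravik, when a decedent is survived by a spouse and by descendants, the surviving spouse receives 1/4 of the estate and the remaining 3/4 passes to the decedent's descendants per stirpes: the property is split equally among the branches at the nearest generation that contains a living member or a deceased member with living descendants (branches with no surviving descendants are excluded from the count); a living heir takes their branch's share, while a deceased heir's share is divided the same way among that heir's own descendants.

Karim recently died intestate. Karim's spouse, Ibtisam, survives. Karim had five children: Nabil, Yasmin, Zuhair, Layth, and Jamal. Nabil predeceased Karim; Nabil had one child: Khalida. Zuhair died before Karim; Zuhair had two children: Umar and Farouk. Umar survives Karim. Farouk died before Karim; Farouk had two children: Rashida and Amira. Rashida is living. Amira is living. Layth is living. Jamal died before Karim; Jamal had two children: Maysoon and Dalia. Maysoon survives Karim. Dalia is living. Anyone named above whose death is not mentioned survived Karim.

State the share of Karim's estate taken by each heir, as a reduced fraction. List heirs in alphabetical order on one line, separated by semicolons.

Amira 3/80; Dalia 3/40; Ibtisam 1/4; Khalida 3/20; Layth 3/20; Maysoon 3/40; Rashida 3/80; Umar 3/40; Yasmin 3/20

Ibtisam, as surviving spouse, takes 1/4.
The remaining 3/4 passes to Karim's descendants per stirpes.
The 3/4 is divided into 5 equal shares of 3/20 among Nabil, Yasmin, Zuhair, Layth, Jamal.
Nabil predeceased; the 3/20 allotted to Nabil's branch passes to Nabil's issue by representation.
Khalida is the sole taker at this level and receives the full 3/20.
Yasmin is living and takes 3/20.
Zuhair predeceased; the 3/20 allotted to Zuhair's branch passes to Zuhair's issue by representation.
The 3/20 is divided into 2 equal shares of 3/40 among Umar, Farouk.
Umar is living and takes 3/40.
Farouk predeceased; the 3/40 allotted to Farouk's branch passes to Farouk's issue by representation.
The 3/40 is divided into 2 equal shares of 3/80 among Rashida, Amira.
Rashida is living and takes 3/80.
Amira is living and takes 3/80.
Layth is living and takes 3/20.
Jamal predeceased; the 3/20 allotted to Jamal's branch passes to Jamal's issue by representation.
The 3/20 is divided into 2 equal shares of 3/40 among Maysoon, Dalia.
Maysoon is living and takes 3/40.
Dalia is living and takes 3/40.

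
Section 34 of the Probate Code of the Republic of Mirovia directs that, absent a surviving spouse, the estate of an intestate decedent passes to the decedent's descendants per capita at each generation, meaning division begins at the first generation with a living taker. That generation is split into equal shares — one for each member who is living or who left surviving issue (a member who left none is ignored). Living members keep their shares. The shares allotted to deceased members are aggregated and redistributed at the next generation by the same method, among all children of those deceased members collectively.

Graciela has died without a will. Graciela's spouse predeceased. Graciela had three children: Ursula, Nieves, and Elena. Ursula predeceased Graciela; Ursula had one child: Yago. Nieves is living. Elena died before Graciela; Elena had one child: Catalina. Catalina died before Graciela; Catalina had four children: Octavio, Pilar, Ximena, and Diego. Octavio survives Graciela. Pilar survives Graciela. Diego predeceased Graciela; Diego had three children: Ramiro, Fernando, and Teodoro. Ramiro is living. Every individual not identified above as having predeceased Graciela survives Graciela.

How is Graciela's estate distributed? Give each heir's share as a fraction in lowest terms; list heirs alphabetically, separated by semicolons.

There is no surviving spouse, so the entire estate passes to Graciela's descendants per capita at each generation.
At generation 1 (Ursula, Nieves, Elena) there are 3 shares of (1)/3 = 1/3 each.
Living: Nieves — each takes 1/3.
Deceased: Ursula and Elena. Their combined 2/3 is pooled and carried to generation 2.
At generation 2 (Yago, Catalina) there are 2 shares of (2/3)/2 = 1/3 each.
Living: Yago — each takes 1/3.
Deceased: Catalina. That 1/3 share is carried to generation 3.
At generation 3 (Octavio, Pilar, Ximena, Diego) there are 4 shares of (1/3)/4 = 1/12 each.
Living: Octavio, Pilar, and Ximena — each takes 1/12.
Deceased: Diego. That 1/12 share is carried to generation 4.
At generation 4 (Ramiro, Fernando, Teodoro) there are 3 shares of (1/12)/3 = 1/36 each.
Living: Ramiro, Fernando, and Teodoro — each takes 1/36.

Fernando 1/36; Nieves 1/3; Octavio 1/12; Pilar 1/12; Ramiro 1/36; Teodoro 1/36; Ximena 1/12; Yago 1/3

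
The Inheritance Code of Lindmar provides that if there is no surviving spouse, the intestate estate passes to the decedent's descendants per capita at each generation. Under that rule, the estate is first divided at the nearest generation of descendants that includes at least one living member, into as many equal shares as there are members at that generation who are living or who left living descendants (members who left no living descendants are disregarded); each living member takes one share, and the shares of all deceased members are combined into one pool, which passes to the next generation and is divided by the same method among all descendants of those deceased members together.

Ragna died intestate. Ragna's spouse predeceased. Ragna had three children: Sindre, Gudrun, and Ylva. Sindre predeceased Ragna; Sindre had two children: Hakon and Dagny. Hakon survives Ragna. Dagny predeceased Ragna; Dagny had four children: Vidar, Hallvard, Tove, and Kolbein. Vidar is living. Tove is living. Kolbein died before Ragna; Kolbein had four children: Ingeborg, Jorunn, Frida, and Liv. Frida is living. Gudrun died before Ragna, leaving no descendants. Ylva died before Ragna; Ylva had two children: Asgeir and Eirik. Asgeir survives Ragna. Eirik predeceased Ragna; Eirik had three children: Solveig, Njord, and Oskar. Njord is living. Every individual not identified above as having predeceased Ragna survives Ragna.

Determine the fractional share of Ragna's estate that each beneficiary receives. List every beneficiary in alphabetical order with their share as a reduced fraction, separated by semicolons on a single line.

There is no surviving spouse, so the entire estate passes to Ragna's descendants per capita at each generation.
No one at generation 1 (Sindre, Ylva) is living; moving to the next generation.
At generation 2 (Hakon, Dagny, Asgeir, Eirik) there are 4 shares of (1)/4 = 1/4 each.
Living: Hakon and Asgeir — each takes 1/4.
Deceased: Dagny and Eirik. Their combined 1/2 is pooled and carried to generation 3.
At generation 3 (Vidar, Hallvard, Tove, Kolbein, Solveig, Njord, Oskar) there are 7 shares of (1/2)/7 = 1/14 each.
Living: Vidar, Hallvard, Tove, Solveig, Njord, and Oskar — each takes 1/14.
Deceased: Kolbein. That 1/14 share is carried to generation 4.
At generation 4 (Ingeborg, Jorunn, Frida, Liv) there are 4 shares of (1/14)/4 = 1/56 each.
Living: Ingeborg, Jorunn, Frida, and Liv — each takes 1/56.

Asgeir 1/4; Frida 1/56; Hakon 1/4; Hallvard 1/14; Ingeborg 1/56; Jorunn 1/56; Liv 1/56; Njord 1/14; Oskar 1/14; Solveig 1/14; Tove 1/14; Vidar 1/14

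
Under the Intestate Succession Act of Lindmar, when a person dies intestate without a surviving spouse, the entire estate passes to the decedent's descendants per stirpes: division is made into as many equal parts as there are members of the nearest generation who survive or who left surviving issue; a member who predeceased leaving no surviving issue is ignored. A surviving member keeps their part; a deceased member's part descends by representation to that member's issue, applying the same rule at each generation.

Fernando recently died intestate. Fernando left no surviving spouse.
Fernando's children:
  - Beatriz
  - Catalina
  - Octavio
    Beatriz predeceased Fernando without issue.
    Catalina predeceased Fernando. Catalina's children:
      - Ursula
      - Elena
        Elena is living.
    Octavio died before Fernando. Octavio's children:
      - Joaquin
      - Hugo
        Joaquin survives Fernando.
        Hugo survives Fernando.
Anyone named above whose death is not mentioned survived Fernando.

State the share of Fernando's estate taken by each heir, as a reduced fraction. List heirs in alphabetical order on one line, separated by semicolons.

There is no surviving spouse, so the entire estate passes to Fernando's descendants per stirpes.
Beatriz left no surviving issue, so that branch lapses and is disregarded.
The estate is divided into 2 equal shares of 1/2 among Catalina, Octavio.
Catalina predeceased; the 1/2 allotted to Catalina's branch passes to Catalina's issue by representation.
The 1/2 is divided into 2 equal shares of 1/4 among Ursula, Elena.
Ursula is living and takes 1/4.
Elena is living and takes 1/4.
Octavio predeceased; the 1/2 allotted to Octavio's branch passes to Octavio's issue by representation.
The 1/2 is divided into 2 equal shares of 1/4 among Joaquin, Hugo.
Joaquin is living and takes 1/4.
Hugo is living and takes 1/4.

Elena 1/4; Hugo 1/4; Joaquin 1/4; Ursula 1/4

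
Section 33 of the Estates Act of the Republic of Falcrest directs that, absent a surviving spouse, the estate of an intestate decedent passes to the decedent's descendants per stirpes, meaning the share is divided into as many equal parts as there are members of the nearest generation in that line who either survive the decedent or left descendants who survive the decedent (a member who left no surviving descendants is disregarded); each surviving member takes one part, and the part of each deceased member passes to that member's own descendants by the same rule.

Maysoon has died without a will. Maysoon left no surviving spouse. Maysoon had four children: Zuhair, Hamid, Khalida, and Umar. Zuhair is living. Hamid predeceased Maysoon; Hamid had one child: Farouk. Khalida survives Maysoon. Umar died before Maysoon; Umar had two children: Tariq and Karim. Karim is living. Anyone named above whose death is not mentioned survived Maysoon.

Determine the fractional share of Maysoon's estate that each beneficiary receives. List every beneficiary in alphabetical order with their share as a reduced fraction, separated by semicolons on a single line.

There is no surviving spouse, so the entire estate passes to Maysoon's descendants per stirpes.
The estate is divided into 4 equal shares of 1/4 among Zuhair, Hamid, Khalida, Umar.
Zuhair is living and takes 1/4.
Hamid predeceased; the 1/4 allotted to Hamid's branch passes to Hamid's issue by representation.
Farouk is the sole taker at this level and receives the full 1/4.
Khalida is living and takes 1/4.
Umar predeceased; the 1/4 allotted to Umar's branch passes to Umar's issue by representation.
The 1/4 is divided into 2 equal shares of 1/8 among Tariq, Karim.
Tariq is living and takes 1/8.
Karim is living and takes 1/8.

Farouk 1/4; Karim 1/8; Khalida 1/4; Tariq 1/8; Zuhair 1/4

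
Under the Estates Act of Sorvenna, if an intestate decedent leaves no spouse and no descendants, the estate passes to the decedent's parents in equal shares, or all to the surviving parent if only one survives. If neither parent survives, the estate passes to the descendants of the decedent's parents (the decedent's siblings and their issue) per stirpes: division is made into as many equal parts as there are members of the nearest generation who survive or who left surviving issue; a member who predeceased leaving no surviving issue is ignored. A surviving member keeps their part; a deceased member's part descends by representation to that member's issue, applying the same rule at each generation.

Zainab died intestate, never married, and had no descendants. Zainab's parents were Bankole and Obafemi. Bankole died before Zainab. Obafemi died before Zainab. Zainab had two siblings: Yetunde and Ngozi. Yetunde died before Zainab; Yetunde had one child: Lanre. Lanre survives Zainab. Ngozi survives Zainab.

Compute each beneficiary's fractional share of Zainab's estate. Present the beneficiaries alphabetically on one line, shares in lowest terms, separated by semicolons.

Lanre 1/2; Ngozi 1/2

Neither parent survives and there are no descendants, so the estate passes to Zainab's siblings and their issue per stirpes.
The estate is divided into 2 equal shares of 1/2 among Yetunde, Ngozi.
Yetunde predeceased; the 1/2 allotted to Yetunde's branch passes to Yetunde's issue by representation.
Lanre is the sole taker at this level and receives the full 1/2.
Ngozi is living and takes 1/2.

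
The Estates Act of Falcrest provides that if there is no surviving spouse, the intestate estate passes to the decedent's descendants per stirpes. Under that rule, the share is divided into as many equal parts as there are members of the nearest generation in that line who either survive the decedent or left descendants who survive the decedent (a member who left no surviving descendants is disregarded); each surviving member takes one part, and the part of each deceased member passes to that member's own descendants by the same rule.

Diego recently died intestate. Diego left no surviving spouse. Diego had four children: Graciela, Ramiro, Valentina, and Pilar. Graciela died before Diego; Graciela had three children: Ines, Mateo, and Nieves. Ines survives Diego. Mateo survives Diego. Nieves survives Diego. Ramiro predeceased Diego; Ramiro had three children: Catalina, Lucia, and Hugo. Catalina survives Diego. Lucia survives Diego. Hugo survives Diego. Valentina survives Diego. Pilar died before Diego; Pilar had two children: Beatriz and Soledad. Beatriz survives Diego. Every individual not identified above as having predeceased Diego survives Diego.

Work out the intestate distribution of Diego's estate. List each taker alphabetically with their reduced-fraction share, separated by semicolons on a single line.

There is no surviving spouse, so the entire estate passes to Diego's descendants per stirpes.
The estate is divided into 4 equal shares of 1/4 among Graciela, Ramiro, Valentina, Pilar.
Graciela predeceased; the 1/4 allotted to Graciela's branch passes to Graciela's issue by representation.
The 1/4 is divided into 3 equal shares of 1/12 among Ines, Mateo, Nieves.
Ines is living and takes 1/12.
Mateo is living and takes 1/12.
Nieves is living and takes 1/12.
Ramiro predeceased; the 1/4 allotted to Ramiro's branch passes to Ramiro's issue by representation.
The 1/4 is divided into 3 equal shares of 1/12 among Catalina, Lucia, Hugo.
Catalina is living and takes 1/12.
Lucia is living and takes 1/12.
Hugo is living and takes 1/12.
Valentina is living and takes 1/4.
Pilar predeceased; the 1/4 allotted to Pilar's branch passes to Pilar's issue by representation.
The 1/4 is divided into 2 equal shares of 1/8 among Beatriz, Soledad.
Beatriz is living and takes 1/8.
Soledad is living and takes 1/8.

Beatriz 1/8; Catalina 1/12; Hugo 1/12; Ines 1/12; Lucia 1/12; Mateo 1/12; Nieves 1/12; Soledad 1/8; Valentina 1/4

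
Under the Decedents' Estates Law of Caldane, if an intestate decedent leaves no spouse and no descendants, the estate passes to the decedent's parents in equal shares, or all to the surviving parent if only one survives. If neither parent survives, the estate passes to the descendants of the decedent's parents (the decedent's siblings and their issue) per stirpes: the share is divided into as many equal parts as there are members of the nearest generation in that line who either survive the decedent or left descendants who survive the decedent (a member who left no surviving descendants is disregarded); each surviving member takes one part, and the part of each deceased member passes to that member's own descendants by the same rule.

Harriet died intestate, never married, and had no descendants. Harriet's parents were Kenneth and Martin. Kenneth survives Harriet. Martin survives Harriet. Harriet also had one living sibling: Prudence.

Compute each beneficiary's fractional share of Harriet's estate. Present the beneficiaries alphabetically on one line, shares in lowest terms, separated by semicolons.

Both parents survive, so Kenneth and Martin each take 1/2. The siblings take nothing because a surviving parent has priority.

Kenneth 1/2; Martin 1/2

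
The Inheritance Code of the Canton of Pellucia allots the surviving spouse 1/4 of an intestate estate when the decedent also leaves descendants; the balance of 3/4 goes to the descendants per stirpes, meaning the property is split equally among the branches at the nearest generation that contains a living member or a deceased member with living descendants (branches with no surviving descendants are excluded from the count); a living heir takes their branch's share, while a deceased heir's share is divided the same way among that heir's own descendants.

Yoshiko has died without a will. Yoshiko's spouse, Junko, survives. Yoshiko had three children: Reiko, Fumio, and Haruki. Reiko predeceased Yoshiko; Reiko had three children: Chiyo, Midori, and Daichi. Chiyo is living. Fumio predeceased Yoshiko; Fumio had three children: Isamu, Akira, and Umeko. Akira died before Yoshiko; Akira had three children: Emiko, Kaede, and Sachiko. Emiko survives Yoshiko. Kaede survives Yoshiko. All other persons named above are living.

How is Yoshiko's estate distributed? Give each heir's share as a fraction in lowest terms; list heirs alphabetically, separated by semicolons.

Junko, as surviving spouse, takes 1/4.
The remaining 3/4 passes to Yoshiko's descendants per stirpes.
The 3/4 is divided into 3 equal shares of 1/4 among Reiko, Fumio, Haruki.
Reiko predeceased; the 1/4 allotted to Reiko's branch passes to Reiko's issue by representation.
The 1/4 is divided into 3 equal shares of 1/12 among Chiyo, Midori, Daichi.
Chiyo is living and takes 1/12.
Midori is living and takes 1/12.
Daichi is living and takes 1/12.
Fumio predeceased; the 1/4 allotted to Fumio's branch passes to Fumio's issue by representation.
The 1/4 is divided into 3 equal shares of 1/12 among Isamu, Akira, Umeko.
Isamu is living and takes 1/12.
Akira predeceased; the 1/12 allotted to Akira's branch passes to Akira's issue by representation.
The 1/12 is divided into 3 equal shares of 1/36 among Emiko, Kaede, Sachiko.
Emiko is living and takes 1/36.
Kaede is living and takes 1/36.
Sachiko is living and takes 1/36.
Umeko is living and takes 1/12.
Haruki is living and takes 1/4.

Chiyo 1/12; Daichi 1/12; Emiko 1/36; Haruki 1/4; Isamu 1/12; Junko 1/4; Kaede 1/36; Midori 1/12; Sachiko 1/36; Umeko 1/12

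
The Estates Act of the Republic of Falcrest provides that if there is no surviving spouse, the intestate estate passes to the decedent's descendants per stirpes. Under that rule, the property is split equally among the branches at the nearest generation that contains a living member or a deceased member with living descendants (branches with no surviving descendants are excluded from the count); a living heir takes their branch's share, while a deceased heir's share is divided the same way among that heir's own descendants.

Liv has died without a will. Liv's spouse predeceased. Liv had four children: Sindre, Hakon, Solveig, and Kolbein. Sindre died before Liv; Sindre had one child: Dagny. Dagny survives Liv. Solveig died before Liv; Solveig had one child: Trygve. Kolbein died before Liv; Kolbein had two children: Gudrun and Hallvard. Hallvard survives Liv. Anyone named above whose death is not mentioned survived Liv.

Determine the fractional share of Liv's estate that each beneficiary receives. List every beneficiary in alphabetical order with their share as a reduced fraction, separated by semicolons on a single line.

Dagny 1/4; Gudrun 1/8; Hakon 1/4; Hallvard 1/8; Trygve 1/4

There is no surviving spouse, so the entire estate passes to Liv's descendants per stirpes.
The estate is divided into 4 equal shares of 1/4 among Sindre, Hakon, Solveig, Kolbein.
Sindre predeceased; the 1/4 allotted to Sindre's branch passes to Sindre's issue by representation.
Dagny is the sole taker at this level and receives the full 1/4.
Hakon is living and takes 1/4.
Solveig predeceased; the 1/4 allotted to Solveig's branch passes to Solveig's issue by representation.
Trygve is the sole taker at this level and receives the full 1/4.
Kolbein predeceased; the 1/4 allotted to Kolbein's branch passes to Kolbein's issue by representation.
The 1/4 is divided into 2 equal shares of 1/8 among Gudrun, Hallvard.
Gudrun is living and takes 1/8.
Hallvard is living and takes 1/8.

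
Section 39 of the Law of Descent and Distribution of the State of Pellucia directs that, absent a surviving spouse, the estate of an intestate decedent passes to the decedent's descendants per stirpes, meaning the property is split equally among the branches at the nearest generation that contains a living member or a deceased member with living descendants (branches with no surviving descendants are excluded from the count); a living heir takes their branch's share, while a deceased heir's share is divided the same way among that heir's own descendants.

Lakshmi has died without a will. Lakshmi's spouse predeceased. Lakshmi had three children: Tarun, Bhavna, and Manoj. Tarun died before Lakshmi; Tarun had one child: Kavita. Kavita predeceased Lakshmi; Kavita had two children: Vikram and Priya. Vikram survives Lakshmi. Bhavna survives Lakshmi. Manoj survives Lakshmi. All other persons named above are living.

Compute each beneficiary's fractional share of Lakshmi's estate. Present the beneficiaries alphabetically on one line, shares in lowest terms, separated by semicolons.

Bhavna 1/3; Manoj 1/3; Priya 1/6; Vikram 1/6

There is no surviving spouse, so the entire estate passes to Lakshmi's descendants per stirpes.
The estate is divided into 3 equal shares of 1/3 among Tarun, Bhavna, Manoj.
Tarun predeceased; the 1/3 allotted to Tarun's branch passes to Tarun's issue by representation.
Kavita's line is the sole branch at this level, so the full 1/3 passes to Kavita's issue by representation.
The 1/3 is divided into 2 equal shares of 1/6 among Vikram, Priya.
Vikram is living and takes 1/6.
Priya is living and takes 1/6.
Bhavna is living and takes 1/3.
Manoj is living and takes 1/3.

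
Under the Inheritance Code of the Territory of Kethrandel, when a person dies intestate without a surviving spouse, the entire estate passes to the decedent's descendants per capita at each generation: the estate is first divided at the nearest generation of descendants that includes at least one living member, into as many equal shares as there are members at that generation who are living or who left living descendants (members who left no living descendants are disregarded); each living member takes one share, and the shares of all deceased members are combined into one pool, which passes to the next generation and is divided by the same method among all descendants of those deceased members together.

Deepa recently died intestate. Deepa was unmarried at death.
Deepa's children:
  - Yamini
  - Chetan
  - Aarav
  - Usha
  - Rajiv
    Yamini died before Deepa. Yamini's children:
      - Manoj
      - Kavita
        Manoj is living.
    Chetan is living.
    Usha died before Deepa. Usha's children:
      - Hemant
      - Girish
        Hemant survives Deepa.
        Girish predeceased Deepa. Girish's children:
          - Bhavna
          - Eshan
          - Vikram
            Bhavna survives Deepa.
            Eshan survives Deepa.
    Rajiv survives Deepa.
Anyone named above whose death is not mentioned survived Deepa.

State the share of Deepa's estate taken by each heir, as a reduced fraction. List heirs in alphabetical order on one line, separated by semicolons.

Aarav 1/5; Bhavna 1/30; Chetan 1/5; Eshan 1/30; Hemant 1/10; Kavita 1/10; Manoj 1/10; Rajiv 1/5; Vikram 1/30

There is no surviving spouse, so the entire estate passes to Deepa's descendants per capita at each generation.
At generation 1 (Yamini, Chetan, Aarav, Usha, Rajiv) there are 5 shares of (1)/5 = 1/5 each.
Living: Chetan, Aarav, and Rajiv — each takes 1/5.
Deceased: Yamini and Usha. Their combined 2/5 is pooled and carried to generation 2.
At generation 2 (Manoj, Kavita, Hemant, Girish) there are 4 shares of (2/5)/4 = 1/10 each.
Living: Manoj, Kavita, and Hemant — each takes 1/10.
Deceased: Girish. That 1/10 share is carried to generation 3.
At generation 3 (Bhavna, Eshan, Vikram) there are 3 shares of (1/10)/3 = 1/30 each.
Living: Bhavna, Eshan, and Vikram — each takes 1/30.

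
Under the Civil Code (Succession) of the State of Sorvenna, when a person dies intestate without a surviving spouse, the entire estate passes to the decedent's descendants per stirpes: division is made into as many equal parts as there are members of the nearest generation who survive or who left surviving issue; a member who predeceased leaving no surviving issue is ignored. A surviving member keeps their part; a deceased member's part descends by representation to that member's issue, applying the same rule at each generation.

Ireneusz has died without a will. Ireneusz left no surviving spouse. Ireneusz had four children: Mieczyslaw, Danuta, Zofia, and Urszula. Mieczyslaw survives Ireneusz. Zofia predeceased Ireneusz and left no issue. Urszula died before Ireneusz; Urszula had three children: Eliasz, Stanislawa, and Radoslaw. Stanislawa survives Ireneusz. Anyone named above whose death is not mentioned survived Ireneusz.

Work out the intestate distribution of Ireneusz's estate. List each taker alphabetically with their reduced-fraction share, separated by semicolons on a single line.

Danuta 1/3; Eliasz 1/9; Mieczyslaw 1/3; Radoslaw 1/9; Stanislawa 1/9

There is no surviving spouse, so the entire estate passes to Ireneusz's descendants per stirpes.
Zofia left no surviving issue, so that branch lapses and is disregarded.
The estate is divided into 3 equal shares of 1/3 among Mieczyslaw, Danuta, Urszula.
Mieczyslaw is living and takes 1/3.
Danuta is living and takes 1/3.
Urszula predeceased; the 1/3 allotted to Urszula's branch passes to Urszula's issue by representation.
The 1/3 is divided into 3 equal shares of 1/9 among Eliasz, Stanislawa, Radoslaw.
Eliasz is living and takes 1/9.
Stanislawa is living and takes 1/9.
Radoslaw is living and takes 1/9.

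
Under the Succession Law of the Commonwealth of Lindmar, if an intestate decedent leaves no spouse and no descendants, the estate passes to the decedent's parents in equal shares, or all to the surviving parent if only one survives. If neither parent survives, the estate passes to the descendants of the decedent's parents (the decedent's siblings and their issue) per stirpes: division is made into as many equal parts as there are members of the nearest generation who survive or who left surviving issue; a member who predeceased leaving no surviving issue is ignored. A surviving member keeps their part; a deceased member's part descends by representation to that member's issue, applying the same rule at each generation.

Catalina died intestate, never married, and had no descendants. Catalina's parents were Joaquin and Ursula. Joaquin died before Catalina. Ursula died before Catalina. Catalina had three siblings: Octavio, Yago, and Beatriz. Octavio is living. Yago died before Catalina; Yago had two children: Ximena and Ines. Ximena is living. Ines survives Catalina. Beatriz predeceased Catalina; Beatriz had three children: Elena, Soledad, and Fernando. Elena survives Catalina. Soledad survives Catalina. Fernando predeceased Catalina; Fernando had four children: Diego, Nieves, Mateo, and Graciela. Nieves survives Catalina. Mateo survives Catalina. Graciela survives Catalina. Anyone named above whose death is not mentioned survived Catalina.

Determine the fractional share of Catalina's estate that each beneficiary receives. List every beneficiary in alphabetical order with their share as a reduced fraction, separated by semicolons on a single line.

Neither parent survives and there are no descendants, so the estate passes to Catalina's siblings and their issue per stirpes.
The estate is divided into 3 equal shares of 1/3 among Octavio, Yago, Beatriz.
Octavio is living and takes 1/3.
Yago predeceased; the 1/3 allotted to Yago's branch passes to Yago's issue by representation.
The 1/3 is divided into 2 equal shares of 1/6 among Ximena, Ines.
Ximena is living and takes 1/6.
Ines is living and takes 1/6.
Beatriz predeceased; the 1/3 allotted to Beatriz's branch passes to Beatriz's issue by representation.
The 1/3 is divided into 3 equal shares of 1/9 among Elena, Soledad, Fernando.
Elena is living and takes 1/9.
Soledad is living and takes 1/9.
Fernando predeceased; the 1/9 allotted to Fernando's branch passes to Fernando's issue by representation.
The 1/9 is divided into 4 equal shares of 1/36 among Diego, Nieves, Mateo, Graciela.
Diego is living and takes 1/36.
Nieves is living and takes 1/36.
Mateo is living and takes 1/36.
Graciela is living and takes 1/36.

Diego 1/36; Elena 1/9; Graciela 1/36; Ines 1/6; Mateo 1/36; Nieves 1/36; Octavio 1/3; Soledad 1/9; Ximena 1/6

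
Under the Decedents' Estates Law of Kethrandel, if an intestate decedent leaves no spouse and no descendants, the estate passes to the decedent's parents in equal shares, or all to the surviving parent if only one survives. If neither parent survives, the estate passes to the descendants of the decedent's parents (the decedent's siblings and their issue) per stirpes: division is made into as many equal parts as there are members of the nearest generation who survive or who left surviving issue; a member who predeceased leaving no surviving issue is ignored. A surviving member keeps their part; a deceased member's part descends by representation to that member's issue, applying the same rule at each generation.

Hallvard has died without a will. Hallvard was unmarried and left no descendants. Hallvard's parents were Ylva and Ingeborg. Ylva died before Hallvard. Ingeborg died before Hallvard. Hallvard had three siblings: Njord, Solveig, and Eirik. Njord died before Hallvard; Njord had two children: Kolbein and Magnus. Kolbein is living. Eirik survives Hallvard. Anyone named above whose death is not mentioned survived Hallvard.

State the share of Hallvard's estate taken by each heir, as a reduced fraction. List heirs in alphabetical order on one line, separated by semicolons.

Neither parent survives and there are no descendants, so the estate passes to Hallvard's siblings and their issue per stirpes.
The estate is divided into 3 equal shares of 1/3 among Njord, Solveig, Eirik.
Njord predeceased; the 1/3 allotted to Njord's branch passes to Njord's issue by representation.
The 1/3 is divided into 2 equal shares of 1/6 among Kolbein, Magnus.
Kolbein is living and takes 1/6.
Magnus is living and takes 1/6.
Solveig is living and takes 1/3.
Eirik is living and takes 1/3.

Eirik 1/3; Kolbein 1/6; Magnus 1/6; Solveig 1/3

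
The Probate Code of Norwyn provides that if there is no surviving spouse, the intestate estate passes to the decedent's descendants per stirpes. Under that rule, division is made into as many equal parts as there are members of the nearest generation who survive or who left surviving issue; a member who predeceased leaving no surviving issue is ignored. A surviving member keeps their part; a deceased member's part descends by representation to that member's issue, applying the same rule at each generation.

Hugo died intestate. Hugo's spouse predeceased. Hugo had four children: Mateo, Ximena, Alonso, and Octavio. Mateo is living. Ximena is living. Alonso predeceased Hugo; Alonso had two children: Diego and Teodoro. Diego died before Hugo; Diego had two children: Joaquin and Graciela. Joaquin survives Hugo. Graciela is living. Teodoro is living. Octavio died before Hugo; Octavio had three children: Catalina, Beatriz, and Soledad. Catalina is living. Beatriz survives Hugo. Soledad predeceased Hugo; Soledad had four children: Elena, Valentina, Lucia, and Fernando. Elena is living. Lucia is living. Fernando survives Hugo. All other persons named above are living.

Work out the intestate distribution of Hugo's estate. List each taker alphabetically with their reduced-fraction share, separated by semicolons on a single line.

Beatriz 1/12; Catalina 1/12; Elena 1/48; Fernando 1/48; Graciela 1/16; Joaquin 1/16; Lucia 1/48; Mateo 1/4; Teodoro 1/8; Valentina 1/48; Ximena 1/4

There is no surviving spouse, so the entire estate passes to Hugo's descendants per stirpes.
The estate is divided into 4 equal shares of 1/4 among Mateo, Ximena, Alonso, Octavio.
Mateo is living and takes 1/4.
Ximena is living and takes 1/4.
Alonso predeceased; the 1/4 allotted to Alonso's branch passes to Alonso's issue by representation.
The 1/4 is divided into 2 equal shares of 1/8 among Diego, Teodoro.
Diego predeceased; the 1/8 allotted to Diego's branch passes to Diego's issue by representation.
The 1/8 is divided into 2 equal shares of 1/16 among Joaquin, Graciela.
Joaquin is living and takes 1/16.
Graciela is living and takes 1/16.
Teodoro is living and takes 1/8.
Octavio predeceased; the 1/4 allotted to Octavio's branch passes to Octavio's issue by representation.
The 1/4 is divided into 3 equal shares of 1/12 among Catalina, Beatriz, Soledad.
Catalina is living and takes 1/12.
Beatriz is living and takes 1/12.
Soledad predeceased; the 1/12 allotted to Soledad's branch passes to Soledad's issue by representation.
The 1/12 is divided into 4 equal shares of 1/48 among Elena, Valentina, Lucia, Fernando.
Elena is living and takes 1/48.
Valentina is living and takes 1/48.
Lucia is living and takes 1/48.
Fernando is living and takes 1/48.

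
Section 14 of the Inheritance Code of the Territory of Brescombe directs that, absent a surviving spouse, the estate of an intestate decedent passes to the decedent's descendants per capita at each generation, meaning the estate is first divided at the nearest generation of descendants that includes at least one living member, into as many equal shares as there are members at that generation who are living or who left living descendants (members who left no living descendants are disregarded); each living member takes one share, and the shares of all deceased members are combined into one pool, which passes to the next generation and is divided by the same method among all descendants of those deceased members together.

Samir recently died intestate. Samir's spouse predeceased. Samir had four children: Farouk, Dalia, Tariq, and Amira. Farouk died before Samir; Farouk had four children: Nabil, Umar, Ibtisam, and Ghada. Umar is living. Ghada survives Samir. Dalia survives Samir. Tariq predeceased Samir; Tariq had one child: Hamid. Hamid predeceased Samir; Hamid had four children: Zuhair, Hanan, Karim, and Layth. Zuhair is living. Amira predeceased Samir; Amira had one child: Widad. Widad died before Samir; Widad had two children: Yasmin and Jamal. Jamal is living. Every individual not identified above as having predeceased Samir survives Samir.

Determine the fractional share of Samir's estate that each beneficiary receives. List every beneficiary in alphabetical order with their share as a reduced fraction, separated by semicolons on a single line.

Dalia 1/4; Ghada 1/8; Hanan 1/24; Ibtisam 1/8; Jamal 1/24; Karim 1/24; Layth 1/24; Nabil 1/8; Umar 1/8; Yasmin 1/24; Zuhair 1/24

There is no surviving spouse, so the entire estate passes to Samir's descendants per capita at each generation.
At generation 1 (Farouk, Dalia, Tariq, Amira) there are 4 shares of (1)/4 = 1/4 each.
Living: Dalia — each takes 1/4.
Deceased: Farouk, Tariq, and Amira. Their combined 3/4 is pooled and carried to generation 2.
At generation 2 (Nabil, Umar, Ibtisam, Ghada, Hamid, Widad) there are 6 shares of (3/4)/6 = 1/8 each.
Living: Nabil, Umar, Ibtisam, and Ghada — each takes 1/8.
Deceased: Hamid and Widad. Their combined 1/4 is pooled and carried to generation 3.
At generation 3 (Zuhair, Hanan, Karim, Layth, Yasmin, Jamal) there are 6 shares of (1/4)/6 = 1/24 each.
Living: Zuhair, Hanan, Karim, Layth, Yasmin, and Jamal — each takes 1/24.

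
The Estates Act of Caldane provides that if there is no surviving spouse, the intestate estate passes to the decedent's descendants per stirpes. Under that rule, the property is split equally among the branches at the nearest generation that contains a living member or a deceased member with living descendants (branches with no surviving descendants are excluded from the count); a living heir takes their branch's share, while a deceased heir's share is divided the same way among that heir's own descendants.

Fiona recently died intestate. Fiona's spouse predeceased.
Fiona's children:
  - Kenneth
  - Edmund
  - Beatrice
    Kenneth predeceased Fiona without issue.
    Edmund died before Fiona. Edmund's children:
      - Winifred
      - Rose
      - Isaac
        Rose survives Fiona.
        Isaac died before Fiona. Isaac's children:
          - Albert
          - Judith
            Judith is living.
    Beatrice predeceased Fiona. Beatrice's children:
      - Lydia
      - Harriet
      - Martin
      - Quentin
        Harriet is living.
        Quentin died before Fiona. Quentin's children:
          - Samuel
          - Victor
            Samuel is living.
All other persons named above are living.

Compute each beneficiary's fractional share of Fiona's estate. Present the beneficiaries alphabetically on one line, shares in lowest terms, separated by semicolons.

There is no surviving spouse, so the entire estate passes to Fiona's descendants per stirpes.
Kenneth left no surviving issue, so that branch lapses and is disregarded.
The estate is divided into 2 equal shares of 1/2 among Edmund, Beatrice.
Edmund predeceased; the 1/2 allotted to Edmund's branch passes to Edmund's issue by representation.
The 1/2 is divided into 3 equal shares of 1/6 among Winifred, Rose, Isaac.
Winifred is living and takes 1/6.
Rose is living and takes 1/6.
Isaac predeceased; the 1/6 allotted to Isaac's branch passes to Isaac's issue by representation.
The 1/6 is divided into 2 equal shares of 1/12 among Albert, Judith.
Albert is living and takes 1/12.
Judith is living and takes 1/12.
Beatrice predeceased; the 1/2 allotted to Beatrice's branch passes to Beatrice's issue by representation.
The 1/2 is divided into 4 equal shares of 1/8 among Lydia, Harriet, Martin, Quentin.
Lydia is living and takes 1/8.
Harriet is living and takes 1/8.
Martin is living and takes 1/8.
Quentin predeceased; the 1/8 allotted to Quentin's branch passes to Quentin's issue by representation.
The 1/8 is divided into 2 equal shares of 1/16 among Samuel, Victor.
Samuel is living and takes 1/16.
Victor is living and takes 1/16.

Albert 1/12; Harriet 1/8; Judith 1/12; Lydia 1/8; Martin 1/8; Rose 1/6; Samuel 1/16; Victor 1/16; Winifred 1/6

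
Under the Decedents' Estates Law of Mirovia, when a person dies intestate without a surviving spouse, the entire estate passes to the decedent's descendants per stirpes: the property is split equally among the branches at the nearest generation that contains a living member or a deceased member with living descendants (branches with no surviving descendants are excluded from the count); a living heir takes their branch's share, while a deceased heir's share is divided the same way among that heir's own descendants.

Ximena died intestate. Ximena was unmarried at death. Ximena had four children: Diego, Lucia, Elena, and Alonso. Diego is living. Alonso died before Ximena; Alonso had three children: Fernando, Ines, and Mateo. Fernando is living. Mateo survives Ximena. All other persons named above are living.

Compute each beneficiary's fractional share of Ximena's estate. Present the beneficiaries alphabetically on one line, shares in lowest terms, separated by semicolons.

Diego 1/4; Elena 1/4; Fernando 1/12; Ines 1/12; Lucia 1/4; Mateo 1/12

There is no surviving spouse, so the entire estate passes to Ximena's descendants per stirpes.
The estate is divided into 4 equal shares of 1/4 among Diego, Lucia, Elena, Alonso.
Diego is living and takes 1/4.
Lucia is living and takes 1/4.
Elena is living and takes 1/4.
Alonso predeceased; the 1/4 allotted to Alonso's branch passes to Alonso's issue by representation.
The 1/4 is divided into 3 equal shares of 1/12 among Fernando, Ines, Mateo.
Fernando is living and takes 1/12.
Ines is living and takes 1/12.
Mateo is living and takes 1/12.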